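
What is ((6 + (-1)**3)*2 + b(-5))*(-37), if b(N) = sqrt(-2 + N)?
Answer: -370 - 37*I*sqrt(7) ≈ -370.0 - 97.893*I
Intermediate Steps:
((6 + (-1)**3)*2 + b(-5))*(-37) = ((6 + (-1)**3)*2 + sqrt(-2 - 5))*(-37) = ((6 - 1)*2 + sqrt(-7))*(-37) = (5*2 + I*sqrt(7))*(-37) = (10 + I*sqrt(7))*(-37) = -370 - 37*I*sqrt(7)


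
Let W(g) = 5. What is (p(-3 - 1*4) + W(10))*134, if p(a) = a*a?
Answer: 7236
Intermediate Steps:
p(a) = a**2
(p(-3 - 1*4) + W(10))*134 = ((-3 - 1*4)**2 + 5)*134 = ((-3 - 4)**2 + 5)*134 = ((-7)**2 + 5)*134 = (49 + 5)*134 = 54*134 = 7236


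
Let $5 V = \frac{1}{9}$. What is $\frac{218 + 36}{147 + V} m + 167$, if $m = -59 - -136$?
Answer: $\frac{992491}{3308} \approx 300.03$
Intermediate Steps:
$V = \frac{1}{45}$ ($V = \frac{1}{5 \cdot 9} = \frac{1}{5} \cdot \frac{1}{9} = \frac{1}{45} \approx 0.022222$)
$m = 77$ ($m = -59 + 136 = 77$)
$\frac{218 + 36}{147 + V} m + 167 = \frac{218 + 36}{147 + \frac{1}{45}} \cdot 77 + 167 = \frac{254}{\frac{6616}{45}} \cdot 77 + 167 = 254 \cdot \frac{45}{6616} \cdot 77 + 167 = \frac{5715}{3308} \cdot 77 + 167 = \frac{440055}{3308} + 167 = \frac{992491}{3308}$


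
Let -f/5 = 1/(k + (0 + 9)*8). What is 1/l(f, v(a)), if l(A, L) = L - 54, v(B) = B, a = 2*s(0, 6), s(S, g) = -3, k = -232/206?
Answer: -1/60 ≈ -0.016667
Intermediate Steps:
k = -116/103 (k = -232*1/206 = -116/103 ≈ -1.1262)
a = -6 (a = 2*(-3) = -6)
f = -103/1460 (f = -5/(-116/103 + (0 + 9)*8) = -5/(-116/103 + 9*8) = -5/(-116/103 + 72) = -5/7300/103 = -5*103/7300 = -103/1460 ≈ -0.070548)
l(A, L) = -54 + L
1/l(f, v(a)) = 1/(-54 - 6) = 1/(-60) = -1/60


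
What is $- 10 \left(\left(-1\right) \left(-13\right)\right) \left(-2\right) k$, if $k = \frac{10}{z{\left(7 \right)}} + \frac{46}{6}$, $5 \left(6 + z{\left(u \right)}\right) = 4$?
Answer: $\frac{4480}{3} \approx 1493.3$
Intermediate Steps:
$z{\left(u \right)} = - \frac{26}{5}$ ($z{\left(u \right)} = -6 + \frac{1}{5} \cdot 4 = -6 + \frac{4}{5} = - \frac{26}{5}$)
$k = \frac{224}{39}$ ($k = \frac{10}{- \frac{26}{5}} + \frac{46}{6} = 10 \left(- \frac{5}{26}\right) + 46 \cdot \frac{1}{6} = - \frac{25}{13} + \frac{23}{3} = \frac{224}{39} \approx 5.7436$)
$- 10 \left(\left(-1\right) \left(-13\right)\right) \left(-2\right) k = - 10 \left(\left(-1\right) \left(-13\right)\right) \left(-2\right) \frac{224}{39} = \left(-10\right) 13 \left(-2\right) \frac{224}{39} = \left(-130\right) \left(-2\right) \frac{224}{39} = 260 \cdot \frac{224}{39} = \frac{4480}{3}$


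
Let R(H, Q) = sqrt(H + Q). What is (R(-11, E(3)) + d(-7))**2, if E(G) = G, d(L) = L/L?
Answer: -7 + 4*I*sqrt(2) ≈ -7.0 + 5.6569*I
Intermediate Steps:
d(L) = 1
(R(-11, E(3)) + d(-7))**2 = (sqrt(-11 + 3) + 1)**2 = (sqrt(-8) + 1)**2 = (2*I*sqrt(2) + 1)**2 = (1 + 2*I*sqrt(2))**2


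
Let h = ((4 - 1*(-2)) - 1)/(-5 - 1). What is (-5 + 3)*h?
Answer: 5/3 ≈ 1.6667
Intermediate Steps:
h = -⅚ (h = ((4 + 2) - 1)/(-6) = (6 - 1)*(-⅙) = 5*(-⅙) = -⅚ ≈ -0.83333)
(-5 + 3)*h = (-5 + 3)*(-⅚) = -2*(-⅚) = 5/3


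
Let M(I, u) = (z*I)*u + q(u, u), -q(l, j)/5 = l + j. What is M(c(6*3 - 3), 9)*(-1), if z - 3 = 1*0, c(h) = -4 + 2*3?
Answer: 36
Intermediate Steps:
q(l, j) = -5*j - 5*l (q(l, j) = -5*(l + j) = -5*(j + l) = -5*j - 5*l)
c(h) = 2 (c(h) = -4 + 6 = 2)
z = 3 (z = 3 + 1*0 = 3 + 0 = 3)
M(I, u) = -10*u + 3*I*u (M(I, u) = (3*I)*u + (-5*u - 5*u) = 3*I*u - 10*u = -10*u + 3*I*u)
M(c(6*3 - 3), 9)*(-1) = (9*(-10 + 3*2))*(-1) = (9*(-10 + 6))*(-1) = (9*(-4))*(-1) = -36*(-1) = 36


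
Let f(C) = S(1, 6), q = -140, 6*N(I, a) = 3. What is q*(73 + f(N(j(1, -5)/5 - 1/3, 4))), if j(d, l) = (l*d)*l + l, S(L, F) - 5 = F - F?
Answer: -10920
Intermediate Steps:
S(L, F) = 5 (S(L, F) = 5 + (F - F) = 5 + 0 = 5)
j(d, l) = l + d*l² (j(d, l) = (d*l)*l + l = d*l² + l = l + d*l²)
N(I, a) = ½ (N(I, a) = (⅙)*3 = ½)
f(C) = 5
q*(73 + f(N(j(1, -5)/5 - 1/3, 4))) = -140*(73 + 5) = -140*78 = -10920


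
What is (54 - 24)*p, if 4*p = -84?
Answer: -630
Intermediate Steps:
p = -21 (p = (1/4)*(-84) = -21)
(54 - 24)*p = (54 - 24)*(-21) = 30*(-21) = -630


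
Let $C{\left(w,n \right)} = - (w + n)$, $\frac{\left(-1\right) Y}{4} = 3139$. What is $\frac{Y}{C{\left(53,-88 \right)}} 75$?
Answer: $- \frac{188340}{7} \approx -26906.0$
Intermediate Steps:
$Y = -12556$ ($Y = \left(-4\right) 3139 = -12556$)
$C{\left(w,n \right)} = - n - w$ ($C{\left(w,n \right)} = - (n + w) = - n - w$)
$\frac{Y}{C{\left(53,-88 \right)}} 75 = - \frac{12556}{\left(-1\right) \left(-88\right) - 53} \cdot 75 = - \frac{12556}{88 - 53} \cdot 75 = - \frac{12556}{35} \cdot 75 = \left(-12556\right) \frac{1}{35} \cdot 75 = \left(- \frac{12556}{35}\right) 75 = - \frac{188340}{7}$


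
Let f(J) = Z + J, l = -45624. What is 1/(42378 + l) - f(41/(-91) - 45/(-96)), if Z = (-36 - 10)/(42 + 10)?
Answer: 4093373/4726176 ≈ 0.86611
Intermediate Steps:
Z = -23/26 (Z = -46/52 = -46*1/52 = -23/26 ≈ -0.88461)
f(J) = -23/26 + J
1/(42378 + l) - f(41/(-91) - 45/(-96)) = 1/(42378 - 45624) - (-23/26 + (41/(-91) - 45/(-96))) = 1/(-3246) - (-23/26 + (41*(-1/91) - 45*(-1/96))) = -1/3246 - (-23/26 + (-41/91 + 15/32)) = -1/3246 - (-23/26 + 53/2912) = -1/3246 - 1*(-2523/2912) = -1/3246 + 2523/2912 = 4093373/4726176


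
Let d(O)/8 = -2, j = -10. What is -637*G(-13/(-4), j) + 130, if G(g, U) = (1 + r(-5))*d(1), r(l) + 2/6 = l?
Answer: -132106/3 ≈ -44035.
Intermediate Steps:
d(O) = -16 (d(O) = 8*(-2) = -16)
r(l) = -⅓ + l
G(g, U) = 208/3 (G(g, U) = (1 + (-⅓ - 5))*(-16) = (1 - 16/3)*(-16) = -13/3*(-16) = 208/3)
-637*G(-13/(-4), j) + 130 = -637*208/3 + 130 = -132496/3 + 130 = -132106/3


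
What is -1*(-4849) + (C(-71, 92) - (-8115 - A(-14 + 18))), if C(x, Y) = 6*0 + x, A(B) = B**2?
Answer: 12909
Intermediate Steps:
C(x, Y) = x (C(x, Y) = 0 + x = x)
-1*(-4849) + (C(-71, 92) - (-8115 - A(-14 + 18))) = -1*(-4849) + (-71 - (-8115 - (-14 + 18)**2)) = 4849 + (-71 - (-8115 - 1*4**2)) = 4849 + (-71 - (-8115 - 1*16)) = 4849 + (-71 - (-8115 - 16)) = 4849 + (-71 - 1*(-8131)) = 4849 + (-71 + 8131) = 4849 + 8060 = 12909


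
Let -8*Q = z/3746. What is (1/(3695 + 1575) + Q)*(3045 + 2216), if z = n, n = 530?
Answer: -3634209363/39482840 ≈ -92.045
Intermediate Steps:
z = 530
Q = -265/14984 (Q = -265/(4*3746) = -1/8*265/1873 = -265/14984 ≈ -0.017686)
(1/(3695 + 1575) + Q)*(3045 + 2216) = (1/(3695 + 1575) - 265/14984)*(3045 + 2216) = (1/5270 - 265/14984)*5261 = -690783/39482840*5261 = -3634209363/39482840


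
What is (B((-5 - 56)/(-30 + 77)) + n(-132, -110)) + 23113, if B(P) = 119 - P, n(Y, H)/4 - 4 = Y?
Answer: 1067901/47 ≈ 22721.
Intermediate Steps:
n(Y, H) = 16 + 4*Y
(B((-5 - 56)/(-30 + 77)) + n(-132, -110)) + 23113 = ((119 - (-5 - 56)/(-30 + 77)) + (16 + 4*(-132))) + 23113 = ((119 - (-61)/47) + (16 - 528)) + 23113 = ((119 - (-61)/47) - 512) + 23113 = ((119 - 1*(-61/47)) - 512) + 23113 = ((119 + 61/47) - 512) + 23113 = (5654/47 - 512) + 23113 = -18410/47 + 23113 = 1067901/47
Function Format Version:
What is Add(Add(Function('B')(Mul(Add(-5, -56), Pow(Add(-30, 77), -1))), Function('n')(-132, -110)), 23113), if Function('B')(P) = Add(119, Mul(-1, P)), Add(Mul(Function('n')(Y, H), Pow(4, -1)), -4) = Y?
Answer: Rational(1067901, 47) ≈ 22721.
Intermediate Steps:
Function('n')(Y, H) = Add(16, Mul(4, Y))
Add(Add(Function('B')(Mul(Add(-5, -56), Pow(Add(-30, 77), -1))), Function('n')(-132, -110)), 23113) = Add(Add(Add(119, Mul(-1, Mul(Add(-5, -56), Pow(Add(-30, 77), -1)))), Add(16, Mul(4, -132))), 23113) = Add(Add(Add(119, Mul(-1, Mul(-61, Pow(47, -1)))), Add(16, -528)), 23113) = Add(Add(Add(119, Mul(-1, Mul(-61, Rational(1, 47)))), -512), 23113) = Add(Add(Add(119, Mul(-1, Rational(-61, 47))), -512), 23113) = Add(Add(Add(119, Rational(61, 47)), -512), 23113) = Add(Add(Rational(5654, 47), -512), 23113) = Add(Rational(-18410, 47), 23113) = Rational(1067901, 47)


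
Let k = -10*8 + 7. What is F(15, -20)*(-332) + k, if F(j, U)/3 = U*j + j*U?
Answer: 597527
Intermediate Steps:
F(j, U) = 6*U*j (F(j, U) = 3*(U*j + j*U) = 3*(U*j + U*j) = 3*(2*U*j) = 6*U*j)
k = -73 (k = -80 + 7 = -73)
F(15, -20)*(-332) + k = (6*(-20)*15)*(-332) - 73 = -1800*(-332) - 73 = 597600 - 73 = 597527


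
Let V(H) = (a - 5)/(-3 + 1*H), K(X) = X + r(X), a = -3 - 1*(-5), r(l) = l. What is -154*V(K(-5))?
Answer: -462/13 ≈ -35.538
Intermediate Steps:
a = 2 (a = -3 + 5 = 2)
K(X) = 2*X (K(X) = X + X = 2*X)
V(H) = -3/(-3 + H) (V(H) = (2 - 5)/(-3 + 1*H) = -3/(-3 + H))
-154*V(K(-5)) = -(-462)/(-3 + 2*(-5)) = -(-462)/(-3 - 10) = -(-462)/(-13) = -(-462)*(-1)/13 = -154*3/13 = -462/13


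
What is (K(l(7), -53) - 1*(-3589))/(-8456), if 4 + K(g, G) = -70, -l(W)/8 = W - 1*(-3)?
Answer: -3515/8456 ≈ -0.41568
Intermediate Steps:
l(W) = -24 - 8*W (l(W) = -8*(W - 1*(-3)) = -8*(W + 3) = -8*(3 + W) = -24 - 8*W)
K(g, G) = -74 (K(g, G) = -4 - 70 = -74)
(K(l(7), -53) - 1*(-3589))/(-8456) = (-74 - 1*(-3589))/(-8456) = (-74 + 3589)*(-1/8456) = 3515*(-1/8456) = -3515/8456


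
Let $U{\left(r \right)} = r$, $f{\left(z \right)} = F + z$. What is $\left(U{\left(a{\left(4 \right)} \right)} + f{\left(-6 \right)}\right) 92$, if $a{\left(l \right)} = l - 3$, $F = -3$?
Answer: $-736$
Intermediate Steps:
$f{\left(z \right)} = -3 + z$
$a{\left(l \right)} = -3 + l$
$\left(U{\left(a{\left(4 \right)} \right)} + f{\left(-6 \right)}\right) 92 = \left(\left(-3 + 4\right) - 9\right) 92 = \left(1 - 9\right) 92 = \left(-8\right) 92 = -736$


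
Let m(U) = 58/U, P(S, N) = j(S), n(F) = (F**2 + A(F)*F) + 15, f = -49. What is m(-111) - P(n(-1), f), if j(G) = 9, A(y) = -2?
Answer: -1057/111 ≈ -9.5225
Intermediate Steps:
n(F) = 15 + F**2 - 2*F (n(F) = (F**2 - 2*F) + 15 = 15 + F**2 - 2*F)
P(S, N) = 9
m(-111) - P(n(-1), f) = 58/(-111) - 1*9 = 58*(-1/111) - 9 = -58/111 - 9 = -1057/111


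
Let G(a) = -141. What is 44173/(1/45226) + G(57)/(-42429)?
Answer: 28254434210061/14143 ≈ 1.9978e+9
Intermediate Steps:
44173/(1/45226) + G(57)/(-42429) = 44173/(1/45226) - 141/(-42429) = 44173/(1/45226) - 141*(-1/42429) = 44173*45226 + 47/14143 = 1997768098 + 47/14143 = 28254434210061/14143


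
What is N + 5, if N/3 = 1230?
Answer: 3695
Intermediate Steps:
N = 3690 (N = 3*1230 = 3690)
N + 5 = 3690 + 5 = 3695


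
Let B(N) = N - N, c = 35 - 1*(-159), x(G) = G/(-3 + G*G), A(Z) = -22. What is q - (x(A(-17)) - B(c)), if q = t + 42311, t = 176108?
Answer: 105059561/481 ≈ 2.1842e+5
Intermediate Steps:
x(G) = G/(-3 + G**2)
c = 194 (c = 35 + 159 = 194)
B(N) = 0
q = 218419 (q = 176108 + 42311 = 218419)
q - (x(A(-17)) - B(c)) = 218419 - (-22/(-3 + (-22)**2) - 1*0) = 218419 - (-22/(-3 + 484) + 0) = 218419 - (-22/481 + 0) = 218419 - 1*(-22/481) = 218419 + 22/481 = 105059561/481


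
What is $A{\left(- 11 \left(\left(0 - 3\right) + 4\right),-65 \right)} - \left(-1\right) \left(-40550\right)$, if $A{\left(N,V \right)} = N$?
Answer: $-40561$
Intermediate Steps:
$A{\left(- 11 \left(\left(0 - 3\right) + 4\right),-65 \right)} - \left(-1\right) \left(-40550\right) = - 11 \left(\left(0 - 3\right) + 4\right) - \left(-1\right) \left(-40550\right) = - 11 \left(-3 + 4\right) - 40550 = \left(-11\right) 1 - 40550 = -11 - 40550 = -40561$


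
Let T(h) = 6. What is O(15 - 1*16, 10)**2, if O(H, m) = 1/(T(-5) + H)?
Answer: 1/25 ≈ 0.040000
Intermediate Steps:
O(H, m) = 1/(6 + H)
O(15 - 1*16, 10)**2 = (1/(6 + (15 - 1*16)))**2 = (1/(6 + (15 - 16)))**2 = (1/(6 - 1))**2 = (1/5)**2 = 1/25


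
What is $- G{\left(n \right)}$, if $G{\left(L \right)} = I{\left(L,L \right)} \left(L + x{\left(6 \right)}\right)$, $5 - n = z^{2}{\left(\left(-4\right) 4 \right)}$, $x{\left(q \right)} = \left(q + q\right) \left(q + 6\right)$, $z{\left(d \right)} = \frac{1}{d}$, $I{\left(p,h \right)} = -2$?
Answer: $\frac{38143}{128} \approx 297.99$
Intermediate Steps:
$x{\left(q \right)} = 2 q \left(6 + q\right)$
$n = \frac{1279}{256}$ ($n = 5 - \left(\frac{1}{\left(-4\right) 4}\right)^{2} = 5 - \left(\frac{1}{-16}\right)^{2} = 5 - \left(- \frac{1}{16}\right)^{2} = 5 - \frac{1}{256} = \frac{1279}{256} \approx 4.9961$)
$G{\left(L \right)} = -288 - 2 L$ ($G{\left(L \right)} = - 2 \left(L + 2 \cdot 6 \left(6 + 6\right)\right) = - 2 \left(L + 2 \cdot 6 \cdot 12\right) = - 2 \left(L + 144\right) = - 2 \left(144 + L\right) = -288 - 2 L$)
$- G{\left(n \right)} = - (-288 - \frac{1279}{128}) = \left(-1\right) \left(- \frac{38143}{128}\right) = \frac{38143}{128}$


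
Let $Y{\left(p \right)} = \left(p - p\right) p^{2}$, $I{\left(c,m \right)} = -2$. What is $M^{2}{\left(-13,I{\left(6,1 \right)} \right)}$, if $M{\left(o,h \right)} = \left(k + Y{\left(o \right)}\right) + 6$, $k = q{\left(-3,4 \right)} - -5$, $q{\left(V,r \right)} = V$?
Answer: $64$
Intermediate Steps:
$k = 2$ ($k = -3 - -5 = -3 + 5 = 2$)
$Y{\left(p \right)} = 0$ ($Y{\left(p \right)} = 0 p^{2} = 0$)
$M{\left(o,h \right)} = 8$ ($M{\left(o,h \right)} = \left(2 + 0\right) + 6 = 2 + 6 = 8$)
$M^{2}{\left(-13,I{\left(6,1 \right)} \right)} = 8^{2} = 64$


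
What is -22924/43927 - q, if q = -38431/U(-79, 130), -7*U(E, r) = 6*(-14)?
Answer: 1687883449/527124 ≈ 3202.1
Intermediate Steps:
U(E, r) = 12 (U(E, r) = -6*(-14)/7 = -1/7*(-84) = 12)
q = -38431/12 ≈ -3202.6
-22924/43927 - q = -22924/43927 - 1*(-38431/12) = -22924*1/43927 + 38431/12 = -22924/43927 + 38431/12 = 1687883449/527124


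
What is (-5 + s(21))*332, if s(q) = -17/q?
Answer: -40504/21 ≈ -1928.8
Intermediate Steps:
(-5 + s(21))*332 = (-5 - 17/21)*332 = -122/21*332 = -40504/21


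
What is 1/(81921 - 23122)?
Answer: 1/58799 ≈ 1.7007e-5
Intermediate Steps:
1/(81921 - 23122) = 1/58799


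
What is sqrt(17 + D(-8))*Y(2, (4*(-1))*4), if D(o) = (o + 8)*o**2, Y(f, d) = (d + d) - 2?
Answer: -34*sqrt(17) ≈ -140.19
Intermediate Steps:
Y(f, d) = -2 + 2*d (Y(f, d) = 2*d - 2 = -2 + 2*d)
D(o) = o**2*(8 + o) (D(o) = (8 + o)*o**2 = o**2*(8 + o))
sqrt(17 + D(-8))*Y(2, (4*(-1))*4) = sqrt(17 + (-8)**2*(8 - 8))*(-2 + 2*((4*(-1))*4)) = sqrt(17 + 64*0)*(-2 + 2*(-4*4)) = sqrt(17 + 0)*(-2 + 2*(-16)) = sqrt(17)*(-2 - 32) = sqrt(17)*(-34) = -34*sqrt(17)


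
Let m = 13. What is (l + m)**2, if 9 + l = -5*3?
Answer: 121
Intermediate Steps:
l = -24 (l = -9 - 5*3 = -9 - 15 = -24)
(l + m)**2 = (-24 + 13)**2 = (-11)**2 = 121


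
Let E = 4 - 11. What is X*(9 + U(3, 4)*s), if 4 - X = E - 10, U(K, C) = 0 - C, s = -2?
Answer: 357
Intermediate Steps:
E = -7
U(K, C) = -C
X = 21 (X = 4 - (-7 - 10) = 4 - 1*(-17) = 4 + 17 = 21)
X*(9 + U(3, 4)*s) = 21*(9 - 1*4*(-2)) = 21*(9 - 4*(-2)) = 21*(9 + 8) = 21*17 = 357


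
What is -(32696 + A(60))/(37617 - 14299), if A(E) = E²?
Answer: -18148/11659 ≈ -1.5566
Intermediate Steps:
-(32696 + A(60))/(37617 - 14299) = -(32696 + 60²)/(37617 - 14299) = -(32696 + 3600)/23318 = -36296/23318 = -1*18148/11659 = -18148/11659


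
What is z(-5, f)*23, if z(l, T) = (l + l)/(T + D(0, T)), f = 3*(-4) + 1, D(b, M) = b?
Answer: 230/11 ≈ 20.909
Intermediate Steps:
f = -11 (f = -12 + 1 = -11)
z(l, T) = 2*l/T (z(l, T) = (l + l)/(T + 0) = (2*l)/T = 2*l/T)
z(-5, f)*23 = (2*(-5)/(-11))*23 = (2*(-5)*(-1/11))*23 = (10/11)*23 = 230/11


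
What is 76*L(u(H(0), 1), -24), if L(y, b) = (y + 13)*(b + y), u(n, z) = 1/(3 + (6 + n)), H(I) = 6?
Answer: -5347664/225 ≈ -23767.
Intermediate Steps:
u(n, z) = 1/(9 + n)
L(y, b) = (13 + y)*(b + y)
76*L(u(H(0), 1), -24) = 76*((1/(9 + 6))² + 13*(-24) + 13/(9 + 6) - 24/(9 + 6)) = 76*((1/15)² - 312 + 13/15 - 24/15) = 76*((1/15)² - 312 + 13*(1/15) - 24*1/15) = 76*(1/225 - 312 + 13/15 - 8/5) = 76*(-70364/225) = -5347664/225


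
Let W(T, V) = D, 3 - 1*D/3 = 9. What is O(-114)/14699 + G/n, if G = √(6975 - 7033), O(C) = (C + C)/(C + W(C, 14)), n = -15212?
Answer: 19/161689 - I*√58/15212 ≈ 0.00011751 - 0.00050064*I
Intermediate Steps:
D = -18 (D = 9 - 3*9 = 9 - 27 = -18)
W(T, V) = -18
O(C) = 2*C/(-18 + C) (O(C) = (C + C)/(C - 18) = (2*C)/(-18 + C) = 2*C/(-18 + C))
G = I*√58 (G = √(-58) = I*√58 ≈ 7.6158*I)
O(-114)/14699 + G/n = (2*(-114)/(-18 - 114))/14699 + (I*√58)/(-15212) = (2*(-114)/(-132))*(1/14699) + (I*√58)*(-1/15212) = (2*(-114)*(-1/132))*(1/14699) - I*√58/15212 = (19/11)*(1/14699) - I*√58/15212 = 19/161689 - I*√58/15212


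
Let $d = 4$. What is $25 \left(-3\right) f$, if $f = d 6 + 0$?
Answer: $-1800$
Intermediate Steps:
$f = 24$ ($f = 4 \cdot 6 + 0 = 24 + 0 = 24$)
$25 \left(-3\right) f = 25 \left(-3\right) 24 = \left(-75\right) 24 = -1800$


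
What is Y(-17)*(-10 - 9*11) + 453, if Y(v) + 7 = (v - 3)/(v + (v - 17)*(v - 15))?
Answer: 1304516/1071 ≈ 1218.0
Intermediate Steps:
Y(v) = -7 + (-3 + v)/(v + (-17 + v)*(-15 + v)) (Y(v) = -7 + (v - 3)/(v + (v - 17)*(v - 15)) = -7 + (-3 + v)/(v + (-17 + v)*(-15 + v)))
Y(-17)*(-10 - 9*11) + 453 = ((-1788 - 7*(-17)² + 218*(-17))/(255 + (-17)² - 31*(-17)))*(-10 - 9*11) + 453 = ((-1788 - 7*289 - 3706)/(255 + 289 + 527))*(-10 - 99) + 453 = ((-1788 - 2023 - 3706)/1071)*(-109) + 453 = ((1/1071)*(-7517))*(-109) + 453 = -7517/1071*(-109) + 453 = 819353/1071 + 453 = 1304516/1071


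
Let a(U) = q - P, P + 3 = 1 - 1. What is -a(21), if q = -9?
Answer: 6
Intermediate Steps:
P = -3 (P = -3 + (1 - 1) = -3 + 0 = -3)
a(U) = -6 (a(U) = -9 - 1*(-3) = -9 + 3 = -6)
-a(21) = -1*(-6) = 6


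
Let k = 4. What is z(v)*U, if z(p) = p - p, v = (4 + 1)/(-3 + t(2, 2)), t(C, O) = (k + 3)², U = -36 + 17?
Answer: 0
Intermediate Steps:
U = -19
t(C, O) = 49 (t(C, O) = (4 + 3)² = 7² = 49)
v = 5/46 (v = (4 + 1)/(-3 + 49) = 5/46 ≈ 0.10870)
z(p) = 0
z(v)*U = 0*(-19) = 0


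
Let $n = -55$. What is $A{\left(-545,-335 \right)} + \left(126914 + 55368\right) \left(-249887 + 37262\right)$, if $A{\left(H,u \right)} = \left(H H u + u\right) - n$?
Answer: $-38857213905$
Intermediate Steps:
$A{\left(H,u \right)} = 55 + u + u H^{2}$ ($A{\left(H,u \right)} = \left(H H u + u\right) - -55 = \left(H^{2} u + u\right) + 55 = \left(u H^{2} + u\right) + 55 = \left(u + u H^{2}\right) + 55 = 55 + u + u H^{2}$)
$A{\left(-545,-335 \right)} + \left(126914 + 55368\right) \left(-249887 + 37262\right) = \left(55 - 335 - 335 \left(-545\right)^{2}\right) + \left(126914 + 55368\right) \left(-249887 + 37262\right) = \left(55 - 335 - 99503375\right) + 182282 \left(-212625\right) = \left(55 - 335 - 99503375\right) - 38757710250 = -99503655 - 38757710250 = -38857213905$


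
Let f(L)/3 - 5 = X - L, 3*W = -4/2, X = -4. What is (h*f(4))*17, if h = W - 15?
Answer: 2397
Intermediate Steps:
W = -2/3 (W = (-4/2)/3 = (-4*1/2)/3 = (1/3)*(-2) = -2/3 ≈ -0.66667)
f(L) = 3 - 3*L (f(L) = 15 + 3*(-4 - L) = 15 + (-12 - 3*L) = 3 - 3*L)
h = -47/3 (h = -2/3 - 15 = -47/3 ≈ -15.667)
(h*f(4))*17 = -47*(3 - 3*4)/3*17 = -47*(3 - 12)/3*17 = -47/3*(-9)*17 = 141*17 = 2397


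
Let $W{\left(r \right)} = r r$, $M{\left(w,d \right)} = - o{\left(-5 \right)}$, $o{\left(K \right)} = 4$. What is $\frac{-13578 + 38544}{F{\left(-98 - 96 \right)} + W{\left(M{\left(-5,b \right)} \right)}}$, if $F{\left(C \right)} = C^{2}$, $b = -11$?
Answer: $\frac{12483}{18826} \approx 0.66307$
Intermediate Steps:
$M{\left(w,d \right)} = -4$ ($M{\left(w,d \right)} = \left(-1\right) 4 = -4$)
$W{\left(r \right)} = r^{2}$
$\frac{-13578 + 38544}{F{\left(-98 - 96 \right)} + W{\left(M{\left(-5,b \right)} \right)}} = \frac{-13578 + 38544}{\left(-98 - 96\right)^{2} + \left(-4\right)^{2}} = \frac{24966}{\left(-194\right)^{2} + 16} = \frac{24966}{37636 + 16} = \frac{24966}{37652} = 24966 \cdot \frac{1}{37652} = \frac{12483}{18826}$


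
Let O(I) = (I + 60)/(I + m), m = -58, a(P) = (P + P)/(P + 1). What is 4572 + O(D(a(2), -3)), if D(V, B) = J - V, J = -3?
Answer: 854797/187 ≈ 4571.1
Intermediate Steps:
a(P) = 2*P/(1 + P) (a(P) = (2*P)/(1 + P) = 2*P/(1 + P))
D(V, B) = -3 - V
O(I) = (60 + I)/(-58 + I) (O(I) = (I + 60)/(I - 58) = (60 + I)/(-58 + I))
4572 + O(D(a(2), -3)) = 4572 + (60 + (-3 - 2*2/(1 + 2)))/(-58 + (-3 - 2*2/(1 + 2))) = 4572 + (60 + (-3 - 2*2/3))/(-58 + (-3 - 2*2/3)) = 4572 + (60 + (-3 - 1*4/3))/(-58 + (-3 - 1*4/3)) = 4572 + (60 + (-3 - 4/3))/(-58 + (-3 - 4/3)) = 4572 + (60 - 13/3)/(-58 - 13/3) = 4572 + (167/3)/(-187/3) = 4572 - 3/187*167/3 = 4572 - 167/187 = 854797/187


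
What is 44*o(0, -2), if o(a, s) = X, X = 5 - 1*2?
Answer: 132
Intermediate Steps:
X = 3 (X = 5 - 2 = 3)
o(a, s) = 3
44*o(0, -2) = 44*3 = 132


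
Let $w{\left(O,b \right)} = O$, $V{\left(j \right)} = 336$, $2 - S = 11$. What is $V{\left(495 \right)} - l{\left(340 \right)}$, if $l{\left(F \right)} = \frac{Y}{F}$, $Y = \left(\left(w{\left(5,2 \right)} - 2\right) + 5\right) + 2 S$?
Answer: $\frac{11425}{34} \approx 336.03$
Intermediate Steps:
$S = -9$ ($S = 2 - 11 = -9$)
$Y = -10$ ($Y = \left(\left(5 - 2\right) + 5\right) + 2 \left(-9\right) = \left(3 + 5\right) - 18 = 8 - 18 = -10$)
$l{\left(F \right)} = - \frac{10}{F}$
$V{\left(495 \right)} - l{\left(340 \right)} = 336 - - \frac{10}{340} = 336 - \left(-10\right) \frac{1}{340} = 336 - - \frac{1}{34} = 336 + \frac{1}{34} = \frac{11425}{34}$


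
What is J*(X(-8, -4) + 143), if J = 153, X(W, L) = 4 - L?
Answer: 23103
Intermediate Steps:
J*(X(-8, -4) + 143) = 153*((4 - 1*(-4)) + 143) = 153*((4 + 4) + 143) = 153*(8 + 143) = 153*151 = 23103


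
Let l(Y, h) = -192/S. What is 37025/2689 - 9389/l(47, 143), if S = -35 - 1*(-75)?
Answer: 127123705/64536 ≈ 1969.8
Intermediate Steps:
S = 40 (S = -35 + 75 = 40)
l(Y, h) = -24/5 (l(Y, h) = -192/40 = -192*1/40 = -24/5)
37025/2689 - 9389/l(47, 143) = 37025/2689 - 9389/(-24/5) = 37025*(1/2689) - 9389*(-5/24) = 37025/2689 + 46945/24 = 127123705/64536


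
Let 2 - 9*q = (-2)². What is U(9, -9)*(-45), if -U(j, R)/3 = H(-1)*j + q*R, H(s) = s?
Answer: -945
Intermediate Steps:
q = -2/9 (q = 2/9 - ⅑*(-2)² = 2/9 - ⅑*4 = 2/9 - 4/9 = -2/9 ≈ -0.22222)
U(j, R) = 3*j + 2*R/3 (U(j, R) = -3*(-j - 2*R/9) = 3*j + 2*R/3)
U(9, -9)*(-45) = (3*9 + (⅔)*(-9))*(-45) = (27 - 6)*(-45) = 21*(-45) = -945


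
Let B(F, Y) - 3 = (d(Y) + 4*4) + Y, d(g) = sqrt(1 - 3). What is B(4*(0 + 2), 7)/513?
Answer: 26/513 + I*sqrt(2)/513 ≈ 0.050682 + 0.0027568*I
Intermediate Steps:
d(g) = I*sqrt(2) (d(g) = sqrt(-2) = I*sqrt(2))
B(F, Y) = 19 + Y + I*sqrt(2) (B(F, Y) = 3 + ((I*sqrt(2) + 4*4) + Y) = 3 + ((I*sqrt(2) + 16) + Y) = 3 + ((16 + I*sqrt(2)) + Y) = 3 + (16 + Y + I*sqrt(2)) = 19 + Y + I*sqrt(2))
B(4*(0 + 2), 7)/513 = (19 + 7 + I*sqrt(2))/513 = (26 + I*sqrt(2))*(1/513) = 26/513 + I*sqrt(2)/513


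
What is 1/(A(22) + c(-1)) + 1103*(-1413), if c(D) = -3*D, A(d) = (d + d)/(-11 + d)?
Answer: -10909772/7 ≈ -1.5585e+6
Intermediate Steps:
A(d) = 2*d/(-11 + d) (A(d) = (2*d)/(-11 + d) = 2*d/(-11 + d))
1/(A(22) + c(-1)) + 1103*(-1413) = 1/(2*22/(-11 + 22) - 3*(-1)) + 1103*(-1413) = 1/(2*22/11 + 3) - 1558539 = 1/(2*22*(1/11) + 3) - 1558539 = 1/(4 + 3) - 1558539 = 1/7 - 1558539 = ⅐ - 1558539 = -10909772/7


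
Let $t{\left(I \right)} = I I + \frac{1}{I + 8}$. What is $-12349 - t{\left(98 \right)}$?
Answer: $- \frac{2327019}{106} \approx -21953.0$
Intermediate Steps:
$t{\left(I \right)} = I^{2} + \frac{1}{8 + I}$
$-12349 - t{\left(98 \right)} = -12349 - \frac{1 + 98^{3} + 8 \cdot 98^{2}}{8 + 98} = -12349 - \frac{1 + 941192 + 8 \cdot 9604}{106} = -12349 - \frac{1 + 941192 + 76832}{106} = -12349 - \frac{1}{106} \cdot 1018025 = -12349 - \frac{1018025}{106} = - \frac{2327019}{106}$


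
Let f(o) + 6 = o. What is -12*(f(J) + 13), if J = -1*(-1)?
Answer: -96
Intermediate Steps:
J = 1
f(o) = -6 + o
-12*(f(J) + 13) = -12*((-6 + 1) + 13) = -12*(-5 + 13) = -12*8 = -96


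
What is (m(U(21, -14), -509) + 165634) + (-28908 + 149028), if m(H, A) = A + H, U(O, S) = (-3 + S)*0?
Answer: 285245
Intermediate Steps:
U(O, S) = 0
(m(U(21, -14), -509) + 165634) + (-28908 + 149028) = ((-509 + 0) + 165634) + (-28908 + 149028) = (-509 + 165634) + 120120 = 165125 + 120120 = 285245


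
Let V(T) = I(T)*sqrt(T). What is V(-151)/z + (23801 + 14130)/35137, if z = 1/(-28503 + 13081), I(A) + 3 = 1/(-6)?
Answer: 37931/35137 + 146509*I*sqrt(151)/3 ≈ 1.0795 + 6.0011e+5*I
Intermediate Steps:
I(A) = -19/6 (I(A) = -3 + 1/(-6) = -3 - 1/6 = -19/6)
z = -1/15422 (z = 1/(-15422) = -1/15422 ≈ -6.4842e-5)
V(T) = -19*sqrt(T)/6
V(-151)/z + (23801 + 14130)/35137 = (-19*I*sqrt(151)/6)/(-1/15422) + (23801 + 14130)/35137 = -19*I*sqrt(151)/6*(-15422) + 37931*(1/35137) = -19*I*sqrt(151)/6*(-15422) + 37931/35137 = 146509*I*sqrt(151)/3 + 37931/35137 = 37931/35137 + 146509*I*sqrt(151)/3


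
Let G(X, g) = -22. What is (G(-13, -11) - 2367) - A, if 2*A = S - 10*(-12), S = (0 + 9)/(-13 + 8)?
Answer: -24481/10 ≈ -2448.1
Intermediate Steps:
S = -9/5 (S = 9/(-5) = 9*(-⅕) = -9/5 ≈ -1.8000)
A = 591/10 (A = (-9/5 - 10*(-12))/2 = (-9/5 + 120)/2 = (½)*(591/5) = 591/10 ≈ 59.100)
(G(-13, -11) - 2367) - A = (-22 - 2367) - 1*591/10 = -2389 - 591/10 = -24481/10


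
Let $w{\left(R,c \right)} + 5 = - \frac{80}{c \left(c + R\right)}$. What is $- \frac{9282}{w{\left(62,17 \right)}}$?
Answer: $\frac{4155242}{2265} \approx 1834.5$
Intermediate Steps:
$w{\left(R,c \right)} = -5 - \frac{80}{c \left(R + c\right)}$ ($w{\left(R,c \right)} = -5 - \frac{80}{c \left(c + R\right)} = -5 - \frac{80}{c \left(R + c\right)}$)
$- \frac{9282}{w{\left(62,17 \right)}} = - \frac{9282}{5 \cdot \frac{1}{17} \frac{1}{62 + 17} \left(-16 - 17^{2} - 62 \cdot 17\right)} = - \frac{9282}{5 \cdot \frac{1}{17} \cdot \frac{1}{79} \left(-16 - 289 - 1054\right)} = - \frac{9282}{5 \cdot \frac{1}{17} \cdot \frac{1}{79} \left(-1359\right)} = - \frac{9282}{- \frac{6795}{1343}} = \left(-9282\right) \left(- \frac{1343}{6795}\right) = \frac{4155242}{2265}$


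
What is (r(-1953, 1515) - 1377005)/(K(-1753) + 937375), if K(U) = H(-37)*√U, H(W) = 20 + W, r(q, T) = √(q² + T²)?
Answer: -1290770061875/878672397242 + 2812125*√678826/878672397242 - 23409085*I*√1753/878672397242 + 51*I*√1189981978/878672397242 ≈ -1.4664 - 0.0011134*I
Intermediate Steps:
r(q, T) = √(T² + q²)
K(U) = -17*√U (K(U) = (20 - 37)*√U = -17*√U)
(r(-1953, 1515) - 1377005)/(K(-1753) + 937375) = (√(1515² + (-1953)²) - 1377005)/(-17*I*√1753 + 937375) = (√(2295225 + 3814209) - 1377005)/(-17*I*√1753 + 937375) = (√6109434 - 1377005)/(-17*I*√1753 + 937375) = (3*√678826 - 1377005)/(937375 - 17*I*√1753) = (-1377005 + 3*√678826)/(937375 - 17*I*√1753)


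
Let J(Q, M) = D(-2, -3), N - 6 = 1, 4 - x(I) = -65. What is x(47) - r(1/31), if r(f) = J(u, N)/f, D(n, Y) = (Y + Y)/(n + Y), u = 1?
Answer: 159/5 ≈ 31.800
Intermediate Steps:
x(I) = 69 (x(I) = 4 - 1*(-65) = 4 + 65 = 69)
N = 7 (N = 6 + 1 = 7)
D(n, Y) = 2*Y/(Y + n) (D(n, Y) = (2*Y)/(Y + n) = 2*Y/(Y + n))
J(Q, M) = 6/5 (J(Q, M) = 2*(-3)/(-3 - 2) = 2*(-3)/(-5) = 2*(-3)*(-1/5) = 6/5)
r(f) = 6/(5*f)
x(47) - r(1/31) = 69 - 6/(5*(1/31)) = 69 - 6/(5*1/31) = 69 - 6*31/5 = 69 - 1*186/5 = 69 - 186/5 = 159/5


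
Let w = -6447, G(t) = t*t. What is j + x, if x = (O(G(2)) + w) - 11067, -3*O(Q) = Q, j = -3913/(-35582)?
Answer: -1869680033/106746 ≈ -17515.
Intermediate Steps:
G(t) = t²
j = 3913/35582 (j = -3913*(-1/35582) = 3913/35582 ≈ 0.10997)
O(Q) = -Q/3
x = -52546/3 (x = (-⅓*2² - 6447) - 11067 = (-⅓*4 - 6447) - 11067 = (-4/3 - 6447) - 11067 = -19345/3 - 11067 = -52546/3 ≈ -17515.)
j + x = 3913/35582 - 52546/3 = -1869680033/106746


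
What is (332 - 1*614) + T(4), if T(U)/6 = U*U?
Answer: -186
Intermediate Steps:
T(U) = 6*U² (T(U) = 6*(U*U) = 6*U²)
(332 - 1*614) + T(4) = (332 - 1*614) + 6*4² = (332 - 614) + 6*16 = -282 + 96 = -186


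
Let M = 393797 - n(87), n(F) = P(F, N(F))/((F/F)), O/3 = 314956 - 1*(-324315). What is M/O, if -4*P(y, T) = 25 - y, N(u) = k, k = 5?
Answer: 262521/1278542 ≈ 0.20533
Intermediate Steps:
O = 1917813 (O = 3*(314956 - 1*(-324315)) = 3*(314956 + 324315) = 3*639271 = 1917813)
N(u) = 5
P(y, T) = -25/4 + y/4 (P(y, T) = -(25 - y)/4 = -25/4 + y/4)
n(F) = -25/4 + F/4 (n(F) = (-25/4 + F/4)/((F/F)) = (-25/4 + F/4)/1 = (-25/4 + F/4)*1 = -25/4 + F/4)
M = 787563/2 (M = 393797 - (-25/4 + (¼)*87) = 393797 - (-25/4 + 87/4) = 393797 - 1*31/2 = 393797 - 31/2 = 787563/2 ≈ 3.9378e+5)
M/O = (787563/2)/1917813 = (787563/2)*(1/1917813) = 262521/1278542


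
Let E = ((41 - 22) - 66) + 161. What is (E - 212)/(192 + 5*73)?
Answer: -98/557 ≈ -0.17594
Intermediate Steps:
E = 114 (E = (19 - 66) + 161 = -47 + 161 = 114)
(E - 212)/(192 + 5*73) = (114 - 212)/(192 + 5*73) = -98/(192 + 365) = -98/557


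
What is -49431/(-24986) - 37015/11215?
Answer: -74097625/56043598 ≈ -1.3221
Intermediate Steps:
-49431/(-24986) - 37015/11215 = -49431*(-1/24986) - 37015*1/11215 = 49431/24986 - 7403/2243 = -74097625/56043598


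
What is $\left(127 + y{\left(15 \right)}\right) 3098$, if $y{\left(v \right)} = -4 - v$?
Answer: $334584$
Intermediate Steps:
$\left(127 + y{\left(15 \right)}\right) 3098 = \left(127 - 19\right) 3098 = 108 \cdot 3098 = 334584$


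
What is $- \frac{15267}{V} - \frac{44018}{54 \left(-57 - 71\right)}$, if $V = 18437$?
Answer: $\frac{353017181}{63718272} \approx 5.5403$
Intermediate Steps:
$- \frac{15267}{V} - \frac{44018}{54 \left(-57 - 71\right)} = - \frac{15267}{18437} - \frac{44018}{54 \left(-57 - 71\right)} = \left(-15267\right) \frac{1}{18437} - \frac{44018}{54 \left(-128\right)} = - \frac{15267}{18437} - \frac{44018}{-6912} = - \frac{15267}{18437} - - \frac{22009}{3456} = - \frac{15267}{18437} + \frac{22009}{3456} = \frac{353017181}{63718272}$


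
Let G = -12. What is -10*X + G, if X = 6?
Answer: -72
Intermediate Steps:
-10*X + G = -10*6 - 12 = -60 - 12 = -72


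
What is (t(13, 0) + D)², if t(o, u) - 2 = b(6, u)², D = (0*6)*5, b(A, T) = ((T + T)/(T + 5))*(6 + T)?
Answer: 4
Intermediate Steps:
b(A, T) = 2*T*(6 + T)/(5 + T) (b(A, T) = ((2*T)/(5 + T))*(6 + T) = (2*T/(5 + T))*(6 + T) = 2*T*(6 + T)/(5 + T))
D = 0 (D = 0*5 = 0)
t(o, u) = 2 + 4*u²*(6 + u)²/(5 + u)² (t(o, u) = 2 + (2*u*(6 + u)/(5 + u))² = 2 + 4*u²*(6 + u)²/(5 + u)²)
(t(13, 0) + D)² = ((2 + 4*0²*(6 + 0)²/(5 + 0)²) + 0)² = ((2 + 4*0*6²/5²) + 0)² = ((2 + 4*0*(1/25)*36) + 0)² = ((2 + 0) + 0)² = (2 + 0)² = 2² = 4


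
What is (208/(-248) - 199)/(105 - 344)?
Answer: 6195/7409 ≈ 0.83615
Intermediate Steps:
(208/(-248) - 199)/(105 - 344) = (208*(-1/248) - 199)/(-239) = (-26/31 - 199)*(-1/239) = -6195/31*(-1/239) = 6195/7409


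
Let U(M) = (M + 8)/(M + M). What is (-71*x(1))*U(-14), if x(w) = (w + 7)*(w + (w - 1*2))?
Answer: 0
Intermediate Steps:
x(w) = (-2 + 2*w)*(7 + w) (x(w) = (7 + w)*(w + (w - 2)) = (7 + w)*(w + (-2 + w)) = (7 + w)*(-2 + 2*w) = (-2 + 2*w)*(7 + w))
U(M) = (8 + M)/(2*M) (U(M) = (8 + M)/((2*M)) = (8 + M)*(1/(2*M)) = (8 + M)/(2*M))
(-71*x(1))*U(-14) = (-71*(-14 + 2*1**2 + 12*1))*((1/2)*(8 - 14)/(-14)) = (-71*(-14 + 2*1 + 12))*((1/2)*(-1/14)*(-6)) = -71*(-14 + 2 + 12)*(3/14) = -71*0*(3/14) = 0*(3/14) = 0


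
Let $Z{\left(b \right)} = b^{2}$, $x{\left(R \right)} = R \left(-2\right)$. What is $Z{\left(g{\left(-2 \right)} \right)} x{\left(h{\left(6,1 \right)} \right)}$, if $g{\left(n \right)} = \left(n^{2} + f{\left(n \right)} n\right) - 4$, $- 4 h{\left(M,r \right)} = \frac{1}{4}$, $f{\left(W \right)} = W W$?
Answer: $8$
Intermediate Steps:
$f{\left(W \right)} = W^{2}$
$h{\left(M,r \right)} = - \frac{1}{16}$ ($h{\left(M,r \right)} = - \frac{1}{4 \cdot 4} = \left(- \frac{1}{4}\right) \frac{1}{4} = - \frac{1}{16}$)
$x{\left(R \right)} = - 2 R$
$g{\left(n \right)} = -4 + n^{2} + n^{3}$ ($g{\left(n \right)} = \left(n^{2} + n^{2} n\right) - 4 = \left(n^{2} + n^{3}\right) + \left(-5 + 1\right) = \left(n^{2} + n^{3}\right) - 4 = -4 + n^{2} + n^{3}$)
$Z{\left(g{\left(-2 \right)} \right)} x{\left(h{\left(6,1 \right)} \right)} = \left(-4 + \left(-2\right)^{2} + \left(-2\right)^{3}\right)^{2} \left(\left(-2\right) \left(- \frac{1}{16}\right)\right) = \left(-4 + 4 - 8\right)^{2} \cdot \frac{1}{8} = \left(-8\right)^{2} \cdot \frac{1}{8} = 64 \cdot \frac{1}{8} = 8$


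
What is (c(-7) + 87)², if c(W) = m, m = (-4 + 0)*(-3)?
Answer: 9801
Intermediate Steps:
m = 12 (m = -4*(-3) = 12)
c(W) = 12
(c(-7) + 87)² = (12 + 87)² = 99² = 9801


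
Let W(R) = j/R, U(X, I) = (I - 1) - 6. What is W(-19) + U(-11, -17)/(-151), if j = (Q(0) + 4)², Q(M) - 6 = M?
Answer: -14644/2869 ≈ -5.1042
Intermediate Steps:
U(X, I) = -7 + I (U(X, I) = (-1 + I) - 6 = -7 + I)
Q(M) = 6 + M
j = 100 (j = ((6 + 0) + 4)² = (6 + 4)² = 10² = 100)
W(R) = 100/R
W(-19) + U(-11, -17)/(-151) = 100/(-19) + (-7 - 17)/(-151) = 100*(-1/19) - 1/151*(-24) = -100/19 + 24/151 = -14644/2869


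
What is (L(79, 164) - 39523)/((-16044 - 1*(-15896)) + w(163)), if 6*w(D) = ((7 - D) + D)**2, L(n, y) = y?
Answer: 236154/839 ≈ 281.47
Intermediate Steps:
w(D) = 49/6 (w(D) = ((7 - D) + D)**2/6 = (1/6)*7**2 = (1/6)*49 = 49/6)
(L(79, 164) - 39523)/((-16044 - 1*(-15896)) + w(163)) = (164 - 39523)/((-16044 - 1*(-15896)) + 49/6) = -39359/((-16044 + 15896) + 49/6) = -39359/(-148 + 49/6) = -39359/(-839/6) = -39359*(-6/839) = 236154/839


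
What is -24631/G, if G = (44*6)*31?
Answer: -24631/8184 ≈ -3.0097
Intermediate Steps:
G = 8184 (G = 264*31 = 8184)
-24631/G = -24631/8184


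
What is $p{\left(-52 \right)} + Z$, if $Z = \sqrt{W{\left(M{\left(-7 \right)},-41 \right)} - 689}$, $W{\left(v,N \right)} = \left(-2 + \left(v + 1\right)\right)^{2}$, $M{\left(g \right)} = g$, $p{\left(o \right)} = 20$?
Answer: $20 + 25 i \approx 20.0 + 25.0 i$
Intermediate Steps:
$W{\left(v,N \right)} = \left(-1 + v\right)^{2}$ ($W{\left(v,N \right)} = \left(-2 + \left(1 + v\right)\right)^{2} = \left(-1 + v\right)^{2}$)
$Z = 25 i$ ($Z = \sqrt{\left(-1 - 7\right)^{2} - 689} = \sqrt{\left(-8\right)^{2} - 689} = \sqrt{64 - 689} = \sqrt{-625} = 25 i \approx 25.0 i$)
$p{\left(-52 \right)} + Z = 20 + 25 i$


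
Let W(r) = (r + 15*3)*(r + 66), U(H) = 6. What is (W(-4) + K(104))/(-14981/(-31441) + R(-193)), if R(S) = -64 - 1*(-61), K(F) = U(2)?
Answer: -40055834/39671 ≈ -1009.7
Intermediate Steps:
K(F) = 6
R(S) = -3 (R(S) = -64 + 61 = -3)
W(r) = (45 + r)*(66 + r) (W(r) = (r + 45)*(66 + r) = (45 + r)*(66 + r))
(W(-4) + K(104))/(-14981/(-31441) + R(-193)) = ((2970 + (-4)**2 + 111*(-4)) + 6)/(-14981/(-31441) - 3) = ((2970 + 16 - 444) + 6)/(-14981*(-1/31441) - 3) = (2542 + 6)/(14981/31441 - 3) = 2548/(-79342/31441) = 2548*(-31441/79342) = -40055834/39671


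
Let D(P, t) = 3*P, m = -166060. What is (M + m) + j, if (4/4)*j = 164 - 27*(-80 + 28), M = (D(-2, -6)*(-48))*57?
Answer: -148076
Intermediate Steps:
M = 16416 (M = ((3*(-2))*(-48))*57 = -6*(-48)*57 = 288*57 = 16416)
j = 1568 (j = 164 - 27*(-80 + 28) = 164 - 27*(-52) = 164 + 1404 = 1568)
(M + m) + j = (16416 - 166060) + 1568 = -149644 + 1568 = -148076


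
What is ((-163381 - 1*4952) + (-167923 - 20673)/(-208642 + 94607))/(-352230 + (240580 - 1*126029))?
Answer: 19195665059/27103724765 ≈ 0.70823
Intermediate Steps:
((-163381 - 1*4952) + (-167923 - 20673)/(-208642 + 94607))/(-352230 + (240580 - 1*126029)) = ((-163381 - 4952) - 188596/(-114035))/(-352230 + (240580 - 126029)) = (-168333 - 188596*(-1/114035))/(-352230 + 114551) = (-168333 + 188596/114035)/(-237679) = -19195665059/114035*(-1/237679) = 19195665059/27103724765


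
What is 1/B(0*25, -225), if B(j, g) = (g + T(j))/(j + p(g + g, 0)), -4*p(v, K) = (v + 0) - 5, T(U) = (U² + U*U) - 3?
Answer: -455/912 ≈ -0.49890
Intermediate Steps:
T(U) = -3 + 2*U² (T(U) = (U² + U²) - 3 = 2*U² - 3 = -3 + 2*U²)
p(v, K) = 5/4 - v/4 (p(v, K) = -((v + 0) - 5)/4 = -(v - 5)/4 = -(-5 + v)/4 = 5/4 - v/4)
B(j, g) = (-3 + g + 2*j²)/(5/4 + j - g/2) (B(j, g) = (g + (-3 + 2*j²))/(j + (5/4 - (g + g)/4)) = (-3 + g + 2*j²)/(j + (5/4 - g/2)) = (-3 + g + 2*j²)/(5/4 + j - g/2))
1/B(0*25, -225) = 1/(4*(-3 - 225 + 2*(0*25)²)/(5 - 2*(-225) + 4*(0*25))) = 1/(4*(-3 - 225 + 2*0²)/(5 + 450 + 4*0)) = 1/(4*(-3 - 225 + 2*0)/(5 + 450 + 0)) = 1/(4*(-3 - 225 + 0)/455) = 1/(4*(1/455)*(-228)) = 1/(-912/455) = -455/912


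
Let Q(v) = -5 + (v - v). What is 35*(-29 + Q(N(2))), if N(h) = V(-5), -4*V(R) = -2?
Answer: -1190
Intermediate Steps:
V(R) = ½ (V(R) = -¼*(-2) = ½)
N(h) = ½
Q(v) = -5 (Q(v) = -5 + 0 = -5)
35*(-29 + Q(N(2))) = 35*(-29 - 5) = 35*(-34) = -1190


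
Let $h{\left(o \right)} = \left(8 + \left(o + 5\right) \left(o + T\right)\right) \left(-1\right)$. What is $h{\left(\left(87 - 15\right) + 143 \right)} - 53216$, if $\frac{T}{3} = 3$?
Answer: $-102504$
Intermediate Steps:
$T = 9$ ($T = 3 \cdot 3 = 9$)
$h{\left(o \right)} = -8 - \left(5 + o\right) \left(9 + o\right)$ ($h{\left(o \right)} = \left(8 + \left(o + 5\right) \left(o + 9\right)\right) \left(-1\right) = \left(8 + \left(5 + o\right) \left(9 + o\right)\right) \left(-1\right) = -8 - \left(5 + o\right) \left(9 + o\right)$)
$h{\left(\left(87 - 15\right) + 143 \right)} - 53216 = \left(-53 - \left(\left(87 - 15\right) + 143\right)^{2} - 14 \left(\left(87 - 15\right) + 143\right)\right) - 53216 = \left(-53 - \left(72 + 143\right)^{2} - 14 \left(72 + 143\right)\right) - 53216 = \left(-53 - 215^{2} - 3010\right) - 53216 = \left(-53 - 46225 - 3010\right) - 53216 = -49288 - 53216 = -102504$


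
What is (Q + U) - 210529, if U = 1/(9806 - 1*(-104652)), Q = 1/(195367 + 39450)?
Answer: -5658321444645119/26876684186 ≈ -2.1053e+5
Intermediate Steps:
Q = 1/234817 ≈ 4.2586e-6
U = 1/114458 (U = 1/(9806 + 104652) = 1/114458 ≈ 8.7368e-6)
(Q + U) - 210529 = (1/234817 + 1/114458) - 210529 = 349275/26876684186 - 210529 = -5658321444645119/26876684186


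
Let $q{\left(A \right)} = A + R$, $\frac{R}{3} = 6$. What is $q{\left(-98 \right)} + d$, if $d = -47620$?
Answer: $-47700$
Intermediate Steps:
$R = 18$ ($R = 3 \cdot 6 = 18$)
$q{\left(A \right)} = 18 + A$ ($q{\left(A \right)} = A + 18 = 18 + A$)
$q{\left(-98 \right)} + d = \left(18 - 98\right) - 47620 = -80 - 47620 = -47700$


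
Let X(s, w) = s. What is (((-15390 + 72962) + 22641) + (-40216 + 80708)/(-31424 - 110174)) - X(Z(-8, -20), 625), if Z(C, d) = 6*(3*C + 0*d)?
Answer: 5689174997/70799 ≈ 80357.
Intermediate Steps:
Z(C, d) = 18*C (Z(C, d) = 6*(3*C + 0) = 6*(3*C) = 18*C)
(((-15390 + 72962) + 22641) + (-40216 + 80708)/(-31424 - 110174)) - X(Z(-8, -20), 625) = (((-15390 + 72962) + 22641) + (-40216 + 80708)/(-31424 - 110174)) - 18*(-8) = ((57572 + 22641) + 40492/(-141598)) - 1*(-144) = (80213 + 40492*(-1/141598)) + 144 = (80213 - 20246/70799) + 144 = 5678979941/70799 + 144 = 5689174997/70799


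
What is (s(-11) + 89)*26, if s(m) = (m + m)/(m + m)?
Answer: 2340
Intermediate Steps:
s(m) = 1 (s(m) = (2*m)/((2*m)) = (2*m)*(1/(2*m)) = 1)
(s(-11) + 89)*26 = (1 + 89)*26 = 90*26 = 2340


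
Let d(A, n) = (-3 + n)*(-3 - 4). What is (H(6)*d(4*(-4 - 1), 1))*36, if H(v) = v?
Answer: 3024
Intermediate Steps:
d(A, n) = 21 - 7*n (d(A, n) = (-3 + n)*(-7) = 21 - 7*n)
(H(6)*d(4*(-4 - 1), 1))*36 = (6*(21 - 7*1))*36 = (6*(21 - 7))*36 = (6*14)*36 = 84*36 = 3024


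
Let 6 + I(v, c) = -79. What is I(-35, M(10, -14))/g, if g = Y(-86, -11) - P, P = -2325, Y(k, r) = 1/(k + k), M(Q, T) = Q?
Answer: -14620/399899 ≈ -0.036559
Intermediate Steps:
I(v, c) = -85 (I(v, c) = -6 - 79 = -85)
Y(k, r) = 1/(2*k)
g = 399899/172 (g = (½)/(-86) - 1*(-2325) = (½)*(-1/86) + 2325 = -1/172 + 2325 = 399899/172 ≈ 2325.0)
I(-35, M(10, -14))/g = -85/399899/172 = -85*172/399899 = -14620/399899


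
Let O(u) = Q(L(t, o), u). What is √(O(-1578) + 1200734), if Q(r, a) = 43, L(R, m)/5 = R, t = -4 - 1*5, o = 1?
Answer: √1200777 ≈ 1095.8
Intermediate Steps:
t = -9 (t = -4 - 5 = -9)
L(R, m) = 5*R
O(u) = 43
√(O(-1578) + 1200734) = √(43 + 1200734) = √1200777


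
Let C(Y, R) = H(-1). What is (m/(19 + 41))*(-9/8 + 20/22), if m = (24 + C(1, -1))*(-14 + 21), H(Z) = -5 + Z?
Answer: -399/880 ≈ -0.45341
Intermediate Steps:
C(Y, R) = -6 (C(Y, R) = -5 - 1 = -6)
m = 126 (m = (24 - 6)*(-14 + 21) = 18*7 = 126)
(m/(19 + 41))*(-9/8 + 20/22) = (126/(19 + 41))*(-9/8 + 20/22) = (126/60)*(-9*⅛ + 20*(1/22)) = ((1/60)*126)*(-9/8 + 10/11) = (21/10)*(-19/88) = -399/880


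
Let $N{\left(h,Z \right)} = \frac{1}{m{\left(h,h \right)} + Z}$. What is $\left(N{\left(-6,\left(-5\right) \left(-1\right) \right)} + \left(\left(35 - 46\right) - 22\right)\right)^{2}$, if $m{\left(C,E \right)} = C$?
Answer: $1156$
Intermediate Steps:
$N{\left(h,Z \right)} = \frac{1}{Z + h}$ ($N{\left(h,Z \right)} = \frac{1}{h + Z} = \frac{1}{Z + h}$)
$\left(N{\left(-6,\left(-5\right) \left(-1\right) \right)} + \left(\left(35 - 46\right) - 22\right)\right)^{2} = \left(\frac{1}{\left(-5\right) \left(-1\right) - 6} + \left(\left(35 - 46\right) - 22\right)\right)^{2} = \left(\frac{1}{5 - 6} - 33\right)^{2} = \left(\frac{1}{-1} - 33\right)^{2} = \left(-1 - 33\right)^{2} = \left(-34\right)^{2} = 1156$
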